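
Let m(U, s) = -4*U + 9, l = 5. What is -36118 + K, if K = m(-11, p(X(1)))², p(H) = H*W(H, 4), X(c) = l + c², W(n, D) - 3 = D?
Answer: -33309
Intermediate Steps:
W(n, D) = 3 + D
X(c) = 5 + c²
p(H) = 7*H (p(H) = H*(3 + 4) = H*7 = 7*H)
m(U, s) = 9 - 4*U
K = 2809 (K = (9 - 4*(-11))² = (9 + 44)² = 53² = 2809)
-36118 + K = -36118 + 2809 = -33309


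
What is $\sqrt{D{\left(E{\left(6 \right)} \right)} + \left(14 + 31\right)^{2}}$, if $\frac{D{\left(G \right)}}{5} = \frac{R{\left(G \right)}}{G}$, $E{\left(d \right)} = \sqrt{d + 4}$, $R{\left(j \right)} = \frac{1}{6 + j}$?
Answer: $\frac{\sqrt{48600 + 8102 \sqrt{10}}}{2 \sqrt{6 + \sqrt{10}}} \approx 45.002$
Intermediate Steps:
$E{\left(d \right)} = \sqrt{4 + d}$
$D{\left(G \right)} = \frac{5}{G \left(6 + G\right)}$ ($D{\left(G \right)} = 5 \frac{1}{\left(6 + G\right) G} = 5 \frac{1}{G \left(6 + G\right)} = \frac{5}{G \left(6 + G\right)}$)
$\sqrt{D{\left(E{\left(6 \right)} \right)} + \left(14 + 31\right)^{2}} = \sqrt{\frac{5}{\sqrt{4 + 6} \left(6 + \sqrt{4 + 6}\right)} + \left(14 + 31\right)^{2}} = \sqrt{\frac{5}{\sqrt{10} \left(6 + \sqrt{10}\right)} + 45^{2}} = \sqrt{\frac{5 \frac{\sqrt{10}}{10}}{6 + \sqrt{10}} + 2025} = \sqrt{\frac{\sqrt{10}}{2 \left(6 + \sqrt{10}\right)} + 2025} = \sqrt{2025 + \frac{\sqrt{10}}{2 \left(6 + \sqrt{10}\right)}}$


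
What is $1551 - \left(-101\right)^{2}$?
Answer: $-8650$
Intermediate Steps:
$1551 - \left(-101\right)^{2} = 1551 - 10201 = -8650$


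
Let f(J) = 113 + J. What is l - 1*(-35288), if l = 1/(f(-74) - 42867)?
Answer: 1511314463/42828 ≈ 35288.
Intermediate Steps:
l = -1/42828 (l = 1/((113 - 74) - 42867) = 1/(39 - 42867) = 1/(-42828) = -1/42828 ≈ -2.3349e-5)
l - 1*(-35288) = -1/42828 - 1*(-35288) = -1/42828 + 35288 = 1511314463/42828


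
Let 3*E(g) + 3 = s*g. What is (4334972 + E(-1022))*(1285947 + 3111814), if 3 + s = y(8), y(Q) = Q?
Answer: 57170026641083/3 ≈ 1.9057e+13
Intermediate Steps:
s = 5 (s = -3 + 8 = 5)
E(g) = -1 + 5*g/3 (E(g) = -1 + (5*g)/3 = -1 + 5*g/3)
(4334972 + E(-1022))*(1285947 + 3111814) = (4334972 + (-1 + (5/3)*(-1022)))*(1285947 + 3111814) = (4334972 + (-1 - 5110/3))*4397761 = (4334972 - 5113/3)*4397761 = (12999803/3)*4397761 = 57170026641083/3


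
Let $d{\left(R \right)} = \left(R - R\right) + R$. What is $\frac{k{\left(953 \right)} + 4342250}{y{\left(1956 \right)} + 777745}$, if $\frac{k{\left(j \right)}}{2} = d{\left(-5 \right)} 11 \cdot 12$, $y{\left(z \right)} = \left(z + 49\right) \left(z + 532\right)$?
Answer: $\frac{868186}{1153237} \approx 0.75282$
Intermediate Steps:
$d{\left(R \right)} = R$ ($d{\left(R \right)} = 0 + R = R$)
$y{\left(z \right)} = \left(49 + z\right) \left(532 + z\right)$
$k{\left(j \right)} = -1320$ ($k{\left(j \right)} = 2 \left(-5\right) 11 \cdot 12 = 2 \left(\left(-55\right) 12\right) = 2 \left(-660\right) = -1320$)
$\frac{k{\left(953 \right)} + 4342250}{y{\left(1956 \right)} + 777745} = \frac{-1320 + 4342250}{\left(26068 + 1956^{2} + 581 \cdot 1956\right) + 777745} = \frac{4340930}{\left(26068 + 3825936 + 1136436\right) + 777745} = \frac{4340930}{4988440 + 777745} = \frac{4340930}{5766185} = 4340930 \cdot \frac{1}{5766185} = \frac{868186}{1153237}$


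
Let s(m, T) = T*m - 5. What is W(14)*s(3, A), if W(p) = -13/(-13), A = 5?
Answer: 10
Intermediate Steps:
s(m, T) = -5 + T*m
W(p) = 1 (W(p) = -13*(-1/13) = 1)
W(14)*s(3, A) = 1*(-5 + 5*3) = 1*(-5 + 15) = 1*10 = 10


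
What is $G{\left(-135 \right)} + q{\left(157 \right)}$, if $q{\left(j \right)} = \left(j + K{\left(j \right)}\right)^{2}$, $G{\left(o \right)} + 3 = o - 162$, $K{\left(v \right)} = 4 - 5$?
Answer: $24036$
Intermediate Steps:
$K{\left(v \right)} = -1$
$G{\left(o \right)} = -165 + o$ ($G{\left(o \right)} = -3 + \left(o - 162\right) = -3 + \left(-162 + o\right) = -165 + o$)
$q{\left(j \right)} = \left(-1 + j\right)^{2}$ ($q{\left(j \right)} = \left(j - 1\right)^{2} = \left(-1 + j\right)^{2}$)
$G{\left(-135 \right)} + q{\left(157 \right)} = \left(-165 - 135\right) + \left(-1 + 157\right)^{2} = -300 + 156^{2} = -300 + 24336 = 24036$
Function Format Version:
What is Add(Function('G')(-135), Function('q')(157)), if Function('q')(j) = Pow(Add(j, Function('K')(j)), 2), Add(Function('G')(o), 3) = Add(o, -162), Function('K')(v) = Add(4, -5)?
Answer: 24036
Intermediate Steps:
Function('K')(v) = -1
Function('G')(o) = Add(-165, o) (Function('G')(o) = Add(-3, Add(o, -162)) = Add(-3, Add(-162, o)) = Add(-165, o))
Function('q')(j) = Pow(Add(-1, j), 2) (Function('q')(j) = Pow(Add(j, -1), 2) = Pow(Add(-1, j), 2))
Add(Function('G')(-135), Function('q')(157)) = Add(Add(-165, -135), Pow(Add(-1, 157), 2)) = Add(-300, Pow(156, 2)) = Add(-300, 24336) = 24036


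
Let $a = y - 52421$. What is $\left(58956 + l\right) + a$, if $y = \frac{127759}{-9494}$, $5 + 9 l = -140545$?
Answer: $- \frac{259047307}{28482} \approx -9095.1$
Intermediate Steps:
$l = - \frac{46850}{3}$ ($l = - \frac{5}{9} + \frac{1}{9} \left(-140545\right) = - \frac{5}{9} - \frac{140545}{9} = - \frac{46850}{3} \approx -15617.0$)
$y = - \frac{127759}{9494}$ ($y = 127759 \left(- \frac{1}{9494}\right) = - \frac{127759}{9494} \approx -13.457$)
$a = - \frac{497812733}{9494}$ ($a = - \frac{127759}{9494} - 52421 = - \frac{497812733}{9494} \approx -52434.0$)
$\left(58956 + l\right) + a = \left(58956 - \frac{46850}{3}\right) - \frac{497812733}{9494} = \frac{130018}{3} - \frac{497812733}{9494} = - \frac{259047307}{28482}$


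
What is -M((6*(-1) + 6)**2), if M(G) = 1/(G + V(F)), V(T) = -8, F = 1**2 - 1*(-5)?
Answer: 1/8 ≈ 0.12500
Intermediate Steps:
F = 6 (F = 1 + 5 = 6)
M(G) = 1/(-8 + G) (M(G) = 1/(G - 8) = 1/(-8 + G))
-M((6*(-1) + 6)**2) = -1/(-8 + (6*(-1) + 6)**2) = -1/(-8 + (-6 + 6)**2) = -1/(-8 + 0**2) = -1/(-8 + 0) = -1/(-8) = -1*(-1/8) = 1/8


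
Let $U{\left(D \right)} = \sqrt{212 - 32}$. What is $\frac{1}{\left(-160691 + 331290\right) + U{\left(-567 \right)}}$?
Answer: $\frac{170599}{29104018621} - \frac{6 \sqrt{5}}{29104018621} \approx 5.8612 \cdot 10^{-6}$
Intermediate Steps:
$U{\left(D \right)} = 6 \sqrt{5}$ ($U{\left(D \right)} = \sqrt{180} = 6 \sqrt{5}$)
$\frac{1}{\left(-160691 + 331290\right) + U{\left(-567 \right)}} = \frac{1}{\left(-160691 + 331290\right) + 6 \sqrt{5}} = \frac{1}{170599 + 6 \sqrt{5}}$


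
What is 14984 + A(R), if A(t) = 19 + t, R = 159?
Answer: 15162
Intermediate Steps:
14984 + A(R) = 14984 + (19 + 159) = 14984 + 178 = 15162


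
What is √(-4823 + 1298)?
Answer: 5*I*√141 ≈ 59.372*I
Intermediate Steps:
√(-4823 + 1298) = √(-3525) = 5*I*√141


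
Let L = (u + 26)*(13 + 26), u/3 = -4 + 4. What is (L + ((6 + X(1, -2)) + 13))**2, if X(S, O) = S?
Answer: 1069156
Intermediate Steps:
u = 0 (u = 3*(-4 + 4) = 3*0 = 0)
L = 1014 (L = (0 + 26)*(13 + 26) = 26*39 = 1014)
(L + ((6 + X(1, -2)) + 13))**2 = (1014 + ((6 + 1) + 13))**2 = (1014 + (7 + 13))**2 = (1014 + 20)**2 = 1034**2 = 1069156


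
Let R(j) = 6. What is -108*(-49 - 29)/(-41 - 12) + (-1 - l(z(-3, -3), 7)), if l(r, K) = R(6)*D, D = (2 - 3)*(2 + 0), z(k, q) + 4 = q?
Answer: -7841/53 ≈ -147.94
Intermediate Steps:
z(k, q) = -4 + q
D = -2 (D = -1*2 = -2)
l(r, K) = -12 (l(r, K) = 6*(-2) = -12)
-108*(-49 - 29)/(-41 - 12) + (-1 - l(z(-3, -3), 7)) = -108*(-49 - 29)/(-41 - 12) + (-1 - 1*(-12)) = -(-8424)/(-53) + (-1 + 12) = -(-8424)*(-1)/53 + 11 = -108*78/53 + 11 = -8424/53 + 11 = -7841/53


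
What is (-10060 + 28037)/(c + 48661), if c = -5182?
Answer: 17977/43479 ≈ 0.41346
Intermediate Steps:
(-10060 + 28037)/(c + 48661) = (-10060 + 28037)/(-5182 + 48661) = 17977/43479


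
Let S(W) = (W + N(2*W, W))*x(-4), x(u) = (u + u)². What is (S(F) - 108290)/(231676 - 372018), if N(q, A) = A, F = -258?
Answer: 70657/70171 ≈ 1.0069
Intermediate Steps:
x(u) = 4*u² (x(u) = (2*u)² = 4*u²)
S(W) = 128*W (S(W) = (W + W)*(4*(-4)²) = (2*W)*(4*16) = (2*W)*64 = 128*W)
(S(F) - 108290)/(231676 - 372018) = (128*(-258) - 108290)/(231676 - 372018) = (-33024 - 108290)/(-140342) = -141314*(-1/140342) = 70657/70171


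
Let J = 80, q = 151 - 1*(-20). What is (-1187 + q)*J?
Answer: -81280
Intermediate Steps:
q = 171 (q = 151 + 20 = 171)
(-1187 + q)*J = (-1187 + 171)*80 = -1016*80 = -81280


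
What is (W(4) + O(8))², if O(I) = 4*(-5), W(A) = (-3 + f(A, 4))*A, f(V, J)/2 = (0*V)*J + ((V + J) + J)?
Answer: 4096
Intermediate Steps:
f(V, J) = 2*V + 4*J (f(V, J) = 2*((0*V)*J + ((V + J) + J)) = 2*(0*J + ((J + V) + J)) = 2*(0 + (V + 2*J)) = 2*(V + 2*J) = 2*V + 4*J)
W(A) = A*(13 + 2*A) (W(A) = (-3 + (2*A + 4*4))*A = (-3 + (2*A + 16))*A = (-3 + (16 + 2*A))*A = (13 + 2*A)*A = A*(13 + 2*A))
O(I) = -20
(W(4) + O(8))² = (4*(13 + 2*4) - 20)² = (4*(13 + 8) - 20)² = (4*21 - 20)² = (84 - 20)² = 64² = 4096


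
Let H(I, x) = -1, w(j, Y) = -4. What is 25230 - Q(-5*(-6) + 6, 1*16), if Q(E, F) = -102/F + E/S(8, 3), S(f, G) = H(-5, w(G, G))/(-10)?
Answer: 199011/8 ≈ 24876.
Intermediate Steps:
S(f, G) = ⅒ (S(f, G) = -1/(-10) = -1*(-⅒) = ⅒)
Q(E, F) = -102/F + 10*E (Q(E, F) = -102/F + E/(⅒) = -102/F + E*10 = -102/F + 10*E)
25230 - Q(-5*(-6) + 6, 1*16) = 25230 - (-102/(1*16) + 10*(-5*(-6) + 6)) = 25230 - (-102/16 + 10*(30 + 6)) = 25230 - (-102*1/16 + 10*36) = 25230 - (-51/8 + 360) = 25230 - 1*2829/8 = 25230 - 2829/8 = 199011/8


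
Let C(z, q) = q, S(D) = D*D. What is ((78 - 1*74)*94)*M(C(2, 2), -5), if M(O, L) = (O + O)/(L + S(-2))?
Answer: -1504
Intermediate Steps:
S(D) = D²
M(O, L) = 2*O/(4 + L) (M(O, L) = (O + O)/(L + (-2)²) = (2*O)/(L + 4) = (2*O)/(4 + L) = 2*O/(4 + L))
((78 - 1*74)*94)*M(C(2, 2), -5) = ((78 - 1*74)*94)*(2*2/(4 - 5)) = ((78 - 74)*94)*(2*2/(-1)) = (4*94)*(2*2*(-1)) = 376*(-4) = -1504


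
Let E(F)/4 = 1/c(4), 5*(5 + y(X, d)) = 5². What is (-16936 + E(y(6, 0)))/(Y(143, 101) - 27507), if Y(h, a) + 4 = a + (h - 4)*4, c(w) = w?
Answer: 16935/26854 ≈ 0.63063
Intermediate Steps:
y(X, d) = 0 (y(X, d) = -5 + (⅕)*5² = -5 + (⅕)*25 = -5 + 5 = 0)
Y(h, a) = -20 + a + 4*h (Y(h, a) = -4 + (a + (h - 4)*4) = -4 + (a + (-4 + h)*4) = -4 + (a + (-16 + 4*h)) = -4 + (-16 + a + 4*h) = -20 + a + 4*h)
E(F) = 1 (E(F) = 4/4 = 4*(¼) = 1)
(-16936 + E(y(6, 0)))/(Y(143, 101) - 27507) = (-16936 + 1)/((-20 + 101 + 4*143) - 27507) = -16935/((-20 + 101 + 572) - 27507) = -16935/(653 - 27507) = -16935/(-26854) = -16935*(-1/26854) = 16935/26854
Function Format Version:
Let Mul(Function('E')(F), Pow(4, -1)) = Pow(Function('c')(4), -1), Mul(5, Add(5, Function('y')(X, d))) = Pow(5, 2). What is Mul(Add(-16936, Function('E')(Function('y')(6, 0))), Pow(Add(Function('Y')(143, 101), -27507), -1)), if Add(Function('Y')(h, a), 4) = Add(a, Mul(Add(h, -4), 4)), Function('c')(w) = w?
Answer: Rational(16935, 26854) ≈ 0.63063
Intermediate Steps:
Function('y')(X, d) = 0 (Function('y')(X, d) = Add(-5, Mul(Rational(1, 5), Pow(5, 2))) = Add(-5, Mul(Rational(1, 5), 25)) = Add(-5, 5) = 0)
Function('Y')(h, a) = Add(-20, a, Mul(4, h)) (Function('Y')(h, a) = Add(-4, Add(a, Mul(Add(h, -4), 4))) = Add(-4, Add(a, Mul(Add(-4, h), 4))) = Add(-4, Add(a, Add(-16, Mul(4, h)))) = Add(-4, Add(-16, a, Mul(4, h))) = Add(-20, a, Mul(4, h)))
Function('E')(F) = 1 (Function('E')(F) = Mul(4, Pow(4, -1)) = Mul(4, Rational(1, 4)) = 1)
Mul(Add(-16936, Function('E')(Function('y')(6, 0))), Pow(Add(Function('Y')(143, 101), -27507), -1)) = Mul(Add(-16936, 1), Pow(Add(Add(-20, 101, Mul(4, 143)), -27507), -1)) = Mul(-16935, Pow(Add(Add(-20, 101, 572), -27507), -1)) = Mul(-16935, Pow(Add(653, -27507), -1)) = Mul(-16935, Pow(-26854, -1)) = Mul(-16935, Rational(-1, 26854)) = Rational(16935, 26854)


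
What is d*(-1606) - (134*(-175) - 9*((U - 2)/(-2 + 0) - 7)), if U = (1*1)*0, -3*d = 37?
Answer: 129610/3 ≈ 43203.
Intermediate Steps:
d = -37/3 (d = -⅓*37 = -37/3 ≈ -12.333)
U = 0 (U = 1*0 = 0)
d*(-1606) - (134*(-175) - 9*((U - 2)/(-2 + 0) - 7)) = -37/3*(-1606) - (134*(-175) - 9*((0 - 2)/(-2 + 0) - 7)) = 59422/3 - (-23450 - 9*(-2/(-2) - 7)) = 59422/3 - (-23450 - 9*(-2*(-½) - 7)) = 59422/3 - (-23450 - 9*(1 - 7)) = 59422/3 - (-23450 - 9*(-6)) = 59422/3 - (-23450 + 54) = 59422/3 - 1*(-23396) = 59422/3 + 23396 = 129610/3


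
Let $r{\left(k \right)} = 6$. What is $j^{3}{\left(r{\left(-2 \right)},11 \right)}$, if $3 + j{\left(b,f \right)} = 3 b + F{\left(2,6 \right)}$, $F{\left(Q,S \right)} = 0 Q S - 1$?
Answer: $2744$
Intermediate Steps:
$F{\left(Q,S \right)} = -1$ ($F{\left(Q,S \right)} = 0 S - 1 = 0 - 1 = -1$)
$j{\left(b,f \right)} = -4 + 3 b$ ($j{\left(b,f \right)} = -3 + \left(3 b - 1\right) = -3 + \left(-1 + 3 b\right) = -4 + 3 b$)
$j^{3}{\left(r{\left(-2 \right)},11 \right)} = \left(-4 + 3 \cdot 6\right)^{3} = \left(-4 + 18\right)^{3} = 14^{3} = 2744$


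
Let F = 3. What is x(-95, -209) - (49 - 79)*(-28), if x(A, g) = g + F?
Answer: -1046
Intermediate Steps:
x(A, g) = 3 + g (x(A, g) = g + 3 = 3 + g)
x(-95, -209) - (49 - 79)*(-28) = (3 - 209) - (49 - 79)*(-28) = -206 - (-30)*(-28) = -206 - 1*840 = -206 - 840 = -1046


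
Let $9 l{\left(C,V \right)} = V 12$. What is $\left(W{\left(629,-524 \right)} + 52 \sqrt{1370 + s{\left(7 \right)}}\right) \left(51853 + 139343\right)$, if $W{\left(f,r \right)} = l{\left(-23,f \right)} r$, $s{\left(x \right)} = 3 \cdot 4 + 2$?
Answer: $-84023249088 + 19884384 \sqrt{346} \approx -8.3653 \cdot 10^{10}$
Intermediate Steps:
$l{\left(C,V \right)} = \frac{4 V}{3}$ ($l{\left(C,V \right)} = \frac{V 12}{9} = \frac{12 V}{9} = \frac{4 V}{3}$)
$s{\left(x \right)} = 14$ ($s{\left(x \right)} = 12 + 2 = 14$)
$W{\left(f,r \right)} = \frac{4 f r}{3}$ ($W{\left(f,r \right)} = \frac{4 f}{3} r = \frac{4 f r}{3}$)
$\left(W{\left(629,-524 \right)} + 52 \sqrt{1370 + s{\left(7 \right)}}\right) \left(51853 + 139343\right) = \left(\frac{4}{3} \cdot 629 \left(-524\right) + 52 \sqrt{1370 + 14}\right) \left(51853 + 139343\right) = \left(- \frac{1318384}{3} + 52 \sqrt{1384}\right) 191196 = \left(- \frac{1318384}{3} + 52 \cdot 2 \sqrt{346}\right) 191196 = \left(- \frac{1318384}{3} + 104 \sqrt{346}\right) 191196 = -84023249088 + 19884384 \sqrt{346}$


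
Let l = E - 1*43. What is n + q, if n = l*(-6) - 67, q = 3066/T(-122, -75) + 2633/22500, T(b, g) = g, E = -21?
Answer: 6215333/22500 ≈ 276.24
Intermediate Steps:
l = -64 (l = -21 - 1*43 = -21 - 43 = -64)
q = -917167/22500 (q = 3066/(-75) + 2633/22500 = 3066*(-1/75) + 2633*(1/22500) = -1022/25 + 2633/22500 = -917167/22500 ≈ -40.763)
n = 317 (n = -64*(-6) - 67 = 384 - 67 = 317)
n + q = 317 - 917167/22500 = 6215333/22500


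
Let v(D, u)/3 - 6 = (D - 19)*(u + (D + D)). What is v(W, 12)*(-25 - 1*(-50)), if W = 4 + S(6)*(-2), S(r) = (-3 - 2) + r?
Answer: -19950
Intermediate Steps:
S(r) = -5 + r
W = 2 (W = 4 + (-5 + 6)*(-2) = 4 + 1*(-2) = 4 - 2 = 2)
v(D, u) = 18 + 3*(-19 + D)*(u + 2*D) (v(D, u) = 18 + 3*((D - 19)*(u + (D + D))) = 18 + 3*((-19 + D)*(u + 2*D)) = 18 + 3*(-19 + D)*(u + 2*D))
v(W, 12)*(-25 - 1*(-50)) = (18 - 114*2 - 57*12 + 6*2² + 3*2*12)*(-25 - 1*(-50)) = (18 - 228 - 684 + 6*4 + 72)*(-25 + 50) = (18 - 228 - 684 + 24 + 72)*25 = -798*25 = -19950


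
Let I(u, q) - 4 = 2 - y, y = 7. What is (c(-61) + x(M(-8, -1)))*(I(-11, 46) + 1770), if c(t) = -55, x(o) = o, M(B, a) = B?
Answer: -111447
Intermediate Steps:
I(u, q) = -1 (I(u, q) = 4 + (2 - 1*7) = 4 + (2 - 7) = 4 - 5 = -1)
(c(-61) + x(M(-8, -1)))*(I(-11, 46) + 1770) = (-55 - 8)*(-1 + 1770) = -63*1769 = -111447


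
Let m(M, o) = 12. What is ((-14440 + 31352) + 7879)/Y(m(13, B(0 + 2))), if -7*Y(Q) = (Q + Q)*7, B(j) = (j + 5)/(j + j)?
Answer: -24791/24 ≈ -1033.0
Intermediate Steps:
B(j) = (5 + j)/(2*j) (B(j) = (5 + j)/((2*j)) = (5 + j)*(1/(2*j)) = (5 + j)/(2*j))
Y(Q) = -2*Q (Y(Q) = -(Q + Q)*7/7 = -2*Q*7/7 = -2*Q)
((-14440 + 31352) + 7879)/Y(m(13, B(0 + 2))) = ((-14440 + 31352) + 7879)/((-2*12)) = (16912 + 7879)/(-24) = 24791*(-1/24) = -24791/24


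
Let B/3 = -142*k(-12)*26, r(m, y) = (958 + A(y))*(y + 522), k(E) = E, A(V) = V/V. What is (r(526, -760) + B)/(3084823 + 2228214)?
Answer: -95330/5313037 ≈ -0.017943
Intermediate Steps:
A(V) = 1
r(m, y) = 500598 + 959*y (r(m, y) = (958 + 1)*(y + 522) = 959*(522 + y) = 500598 + 959*y)
B = 132912 (B = 3*(-142*(-12)*26) = 3*(1704*26) = 3*44304 = 132912)
(r(526, -760) + B)/(3084823 + 2228214) = ((500598 + 959*(-760)) + 132912)/(3084823 + 2228214) = ((500598 - 728840) + 132912)/5313037 = (-228242 + 132912)*(1/5313037) = -95330*1/5313037 = -95330/5313037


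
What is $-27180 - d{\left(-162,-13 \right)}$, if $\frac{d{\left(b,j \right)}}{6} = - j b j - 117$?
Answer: $-190746$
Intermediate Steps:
$d{\left(b,j \right)} = -702 - 6 b j^{2}$ ($d{\left(b,j \right)} = 6 \left(- j b j - 117\right) = 6 \left(- b j j - 117\right) = 6 \left(- b j^{2} - 117\right) = 6 \left(-117 - b j^{2}\right) = -702 - 6 b j^{2}$)
$-27180 - d{\left(-162,-13 \right)} = -27180 - \left(-702 - - 972 \left(-13\right)^{2}\right) = -27180 - \left(-702 - \left(-972\right) 169\right) = -27180 - \left(-702 + 164268\right) = -27180 - 163566 = -190746$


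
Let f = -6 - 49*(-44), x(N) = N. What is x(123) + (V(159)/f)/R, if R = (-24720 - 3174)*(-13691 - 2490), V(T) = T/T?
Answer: 119360251662301/970408550100 ≈ 123.00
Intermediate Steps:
V(T) = 1
f = 2150 (f = -6 + 2156 = 2150)
R = 451352814 (R = -27894*(-16181) = 451352814)
x(123) + (V(159)/f)/R = 123 + (1/2150)/451352814 = 123 + (1*(1/2150))*(1/451352814) = 123 + (1/2150)*(1/451352814) = 123 + 1/970408550100 = 119360251662301/970408550100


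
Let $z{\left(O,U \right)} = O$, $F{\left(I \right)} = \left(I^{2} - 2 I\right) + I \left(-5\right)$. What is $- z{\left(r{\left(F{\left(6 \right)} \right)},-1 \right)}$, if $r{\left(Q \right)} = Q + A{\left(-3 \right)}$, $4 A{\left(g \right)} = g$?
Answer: $\frac{27}{4} \approx 6.75$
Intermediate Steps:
$A{\left(g \right)} = \frac{g}{4}$
$F{\left(I \right)} = I^{2} - 7 I$ ($F{\left(I \right)} = \left(I^{2} - 2 I\right) - 5 I = I^{2} - 7 I$)
$r{\left(Q \right)} = - \frac{3}{4} + Q$ ($r{\left(Q \right)} = Q + \frac{1}{4} \left(-3\right) = Q - \frac{3}{4} = - \frac{3}{4} + Q$)
$- z{\left(r{\left(F{\left(6 \right)} \right)},-1 \right)} = - (- \frac{3}{4} + 6 \left(-7 + 6\right)) = - (- \frac{3}{4} + 6 \left(-1\right)) = - (- \frac{3}{4} - 6) = \left(-1\right) \left(- \frac{27}{4}\right) = \frac{27}{4}$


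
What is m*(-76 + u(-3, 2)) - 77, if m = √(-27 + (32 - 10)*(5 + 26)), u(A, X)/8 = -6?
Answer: -77 - 124*√655 ≈ -3250.5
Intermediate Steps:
u(A, X) = -48 (u(A, X) = 8*(-6) = -48)
m = √655 (m = √(-27 + 22*31) = √(-27 + 682) = √655 ≈ 25.593)
m*(-76 + u(-3, 2)) - 77 = √655*(-76 - 48) - 77 = √655*(-124) - 77 = -124*√655 - 77 = -77 - 124*√655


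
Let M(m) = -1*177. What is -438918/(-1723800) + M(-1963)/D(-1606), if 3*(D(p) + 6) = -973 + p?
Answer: 342534641/746118100 ≈ 0.45909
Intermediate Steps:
M(m) = -177
D(p) = -991/3 + p/3 (D(p) = -6 + (-973 + p)/3 = -6 + (-973/3 + p/3) = -991/3 + p/3)
-438918/(-1723800) + M(-1963)/D(-1606) = -438918/(-1723800) - 177/(-991/3 + (⅓)*(-1606)) = -438918*(-1/1723800) - 177/(-991/3 - 1606/3) = 73153/287300 - 177/(-2597/3) = 73153/287300 - 177*(-3/2597) = 73153/287300 + 531/2597 = 342534641/746118100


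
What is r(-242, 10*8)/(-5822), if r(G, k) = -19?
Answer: 19/5822 ≈ 0.0032635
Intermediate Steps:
r(-242, 10*8)/(-5822) = -19/(-5822) = -19*(-1/5822) = 19/5822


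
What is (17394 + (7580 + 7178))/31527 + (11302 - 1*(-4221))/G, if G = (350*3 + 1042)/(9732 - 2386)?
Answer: 1797576400925/32977242 ≈ 54510.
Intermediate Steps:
G = 1046/3673 (G = (1050 + 1042)/7346 = 2092*(1/7346) = 1046/3673 ≈ 0.28478)
(17394 + (7580 + 7178))/31527 + (11302 - 1*(-4221))/G = (17394 + (7580 + 7178))/31527 + (11302 - 1*(-4221))/(1046/3673) = (17394 + 14758)*(1/31527) + (11302 + 4221)*(3673/1046) = 32152*(1/31527) + 15523*(3673/1046) = 32152/31527 + 57015979/1046 = 1797576400925/32977242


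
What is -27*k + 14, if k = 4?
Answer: -94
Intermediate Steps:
-27*k + 14 = -27*4 + 14 = -108 + 14 = -94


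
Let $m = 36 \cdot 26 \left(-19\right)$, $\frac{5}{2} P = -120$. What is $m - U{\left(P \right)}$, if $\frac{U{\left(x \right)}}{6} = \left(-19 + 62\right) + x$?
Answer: $-17754$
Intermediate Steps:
$P = -48$ ($P = \frac{2}{5} \left(-120\right) = -48$)
$U{\left(x \right)} = 258 + 6 x$ ($U{\left(x \right)} = 6 \left(\left(-19 + 62\right) + x\right) = 6 \left(43 + x\right) = 258 + 6 x$)
$m = -17784$ ($m = 936 \left(-19\right) = -17784$)
$m - U{\left(P \right)} = -17784 - \left(258 + 6 \left(-48\right)\right) = -17784 - \left(258 - 288\right) = -17784 - -30 = -17784 + 30 = -17754$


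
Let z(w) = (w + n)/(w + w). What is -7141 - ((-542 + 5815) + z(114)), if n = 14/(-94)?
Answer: -133033775/10716 ≈ -12415.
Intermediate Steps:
n = -7/47 (n = 14*(-1/94) = -7/47 ≈ -0.14894)
z(w) = (-7/47 + w)/(2*w) (z(w) = (w - 7/47)/(w + w) = (-7/47 + w)/((2*w)) = (-7/47 + w)*(1/(2*w)) = (-7/47 + w)/(2*w))
-7141 - ((-542 + 5815) + z(114)) = -7141 - ((-542 + 5815) + (1/94)*(-7 + 47*114)/114) = -7141 - (5273 + (1/94)*(1/114)*(-7 + 5358)) = -7141 - (5273 + (1/94)*(1/114)*5351) = -7141 - (5273 + 5351/10716) = -7141 - 1*56510819/10716 = -7141 - 56510819/10716 = -133033775/10716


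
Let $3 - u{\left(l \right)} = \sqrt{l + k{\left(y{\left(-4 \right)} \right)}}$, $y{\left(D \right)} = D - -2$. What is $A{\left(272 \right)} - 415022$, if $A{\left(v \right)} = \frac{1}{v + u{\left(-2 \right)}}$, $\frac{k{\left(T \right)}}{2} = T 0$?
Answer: $- \frac{31386868519}{75627} + \frac{i \sqrt{2}}{75627} \approx -4.1502 \cdot 10^{5} + 1.87 \cdot 10^{-5} i$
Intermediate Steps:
$y{\left(D \right)} = 2 + D$ ($y{\left(D \right)} = D + 2 = 2 + D$)
$k{\left(T \right)} = 0$ ($k{\left(T \right)} = 2 T 0 = 2 \cdot 0 = 0$)
$u{\left(l \right)} = 3 - \sqrt{l}$ ($u{\left(l \right)} = 3 - \sqrt{l + 0} = 3 - \sqrt{l}$)
$A{\left(v \right)} = \frac{1}{3 + v - i \sqrt{2}}$ ($A{\left(v \right)} = \frac{1}{v + \left(3 - \sqrt{-2}\right)} = \frac{1}{v + \left(3 - i \sqrt{2}\right)} = \frac{1}{3 + v - i \sqrt{2}}$)
$A{\left(272 \right)} - 415022 = \frac{1}{3 + 272 - i \sqrt{2}} - 415022 = \frac{1}{275 - i \sqrt{2}} - 415022 = -415022 + \frac{1}{275 - i \sqrt{2}}$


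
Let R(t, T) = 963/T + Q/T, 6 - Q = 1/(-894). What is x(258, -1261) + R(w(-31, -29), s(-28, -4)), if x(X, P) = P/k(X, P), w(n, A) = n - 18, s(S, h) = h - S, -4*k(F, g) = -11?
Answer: -98694907/236016 ≈ -418.17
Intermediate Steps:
k(F, g) = 11/4 (k(F, g) = -¼*(-11) = 11/4)
Q = 5365/894 (Q = 6 - 1/(-894) = 6 - 1*(-1/894) = 6 + 1/894 = 5365/894 ≈ 6.0011)
w(n, A) = -18 + n
x(X, P) = 4*P/11 (x(X, P) = P/(11/4) = P*(4/11) = 4*P/11)
R(t, T) = 866287/(894*T) (R(t, T) = 963/T + 5365/(894*T) = 866287/(894*T))
x(258, -1261) + R(w(-31, -29), s(-28, -4)) = (4/11)*(-1261) + 866287/(894*(-4 - 1*(-28))) = -5044/11 + 866287/(894*(-4 + 28)) = -5044/11 + (866287/894)/24 = -5044/11 + (866287/894)*(1/24) = -5044/11 + 866287/21456 = -98694907/236016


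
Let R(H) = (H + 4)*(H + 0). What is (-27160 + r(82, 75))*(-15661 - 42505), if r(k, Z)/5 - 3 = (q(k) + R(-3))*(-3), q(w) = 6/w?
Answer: 64630860070/41 ≈ 1.5764e+9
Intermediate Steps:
R(H) = H*(4 + H) (R(H) = (4 + H)*H = H*(4 + H))
r(k, Z) = 60 - 90/k (r(k, Z) = 15 + 5*((6/k - 3*(4 - 3))*(-3)) = 15 + 5*((6/k - 3*1)*(-3)) = 15 + 5*((6/k - 3)*(-3)) = 15 + 5*((-3 + 6/k)*(-3)) = 15 + 5*(9 - 18/k) = 15 + (45 - 90/k) = 60 - 90/k)
(-27160 + r(82, 75))*(-15661 - 42505) = (-27160 + (60 - 90/82))*(-15661 - 42505) = (-27160 + (60 - 90*1/82))*(-58166) = (-27160 + (60 - 45/41))*(-58166) = (-27160 + 2415/41)*(-58166) = -1111145/41*(-58166) = 64630860070/41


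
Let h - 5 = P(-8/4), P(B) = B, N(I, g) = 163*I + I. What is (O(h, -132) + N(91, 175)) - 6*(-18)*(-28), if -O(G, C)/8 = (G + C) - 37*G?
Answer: 13820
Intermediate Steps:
N(I, g) = 164*I
h = 3 (h = 5 - 8/4 = 5 - 8*1/4 = 5 - 2 = 3)
O(G, C) = -8*C + 288*G (O(G, C) = -8*((G + C) - 37*G) = -8*((C + G) - 37*G) = -8*(C - 36*G) = -8*C + 288*G)
(O(h, -132) + N(91, 175)) - 6*(-18)*(-28) = ((-8*(-132) + 288*3) + 164*91) - 6*(-18)*(-28) = ((1056 + 864) + 14924) + 108*(-28) = (1920 + 14924) - 3024 = 16844 - 3024 = 13820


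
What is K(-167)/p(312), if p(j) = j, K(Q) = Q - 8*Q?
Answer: 1169/312 ≈ 3.7468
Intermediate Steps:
K(Q) = -7*Q
K(-167)/p(312) = -7*(-167)/312 = 1169*(1/312) = 1169/312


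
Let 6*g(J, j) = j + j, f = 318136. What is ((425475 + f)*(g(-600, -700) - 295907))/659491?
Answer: -660639628231/1978473 ≈ -3.3391e+5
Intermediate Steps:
g(J, j) = j/3 (g(J, j) = (j + j)/6 = (2*j)/6 = j/3)
((425475 + f)*(g(-600, -700) - 295907))/659491 = ((425475 + 318136)*((1/3)*(-700) - 295907))/659491 = (743611*(-700/3 - 295907))*(1/659491) = (743611*(-888421/3))*(1/659491) = -660639628231/3*1/659491 = -660639628231/1978473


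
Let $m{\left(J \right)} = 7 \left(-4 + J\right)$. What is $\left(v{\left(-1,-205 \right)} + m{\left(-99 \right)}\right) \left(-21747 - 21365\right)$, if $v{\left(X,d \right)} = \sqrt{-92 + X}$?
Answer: $31083752 - 43112 i \sqrt{93} \approx 3.1084 \cdot 10^{7} - 4.1576 \cdot 10^{5} i$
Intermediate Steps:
$m{\left(J \right)} = -28 + 7 J$
$\left(v{\left(-1,-205 \right)} + m{\left(-99 \right)}\right) \left(-21747 - 21365\right) = \left(\sqrt{-92 - 1} + \left(-28 + 7 \left(-99\right)\right)\right) \left(-21747 - 21365\right) = \left(\sqrt{-93} - 721\right) \left(-43112\right) = \left(i \sqrt{93} - 721\right) \left(-43112\right) = \left(-721 + i \sqrt{93}\right) \left(-43112\right) = 31083752 - 43112 i \sqrt{93}$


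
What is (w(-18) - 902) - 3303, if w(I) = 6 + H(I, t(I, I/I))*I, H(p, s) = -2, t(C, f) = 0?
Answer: -4163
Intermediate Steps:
w(I) = 6 - 2*I
(w(-18) - 902) - 3303 = ((6 - 2*(-18)) - 902) - 3303 = ((6 + 36) - 902) - 3303 = (42 - 902) - 3303 = -860 - 3303 = -4163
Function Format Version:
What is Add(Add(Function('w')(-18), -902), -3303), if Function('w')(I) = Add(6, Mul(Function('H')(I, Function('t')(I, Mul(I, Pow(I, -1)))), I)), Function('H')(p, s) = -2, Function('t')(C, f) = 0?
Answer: -4163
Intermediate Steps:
Function('w')(I) = Add(6, Mul(-2, I))
Add(Add(Function('w')(-18), -902), -3303) = Add(Add(Add(6, Mul(-2, -18)), -902), -3303) = Add(Add(Add(6, 36), -902), -3303) = Add(Add(42, -902), -3303) = Add(-860, -3303) = -4163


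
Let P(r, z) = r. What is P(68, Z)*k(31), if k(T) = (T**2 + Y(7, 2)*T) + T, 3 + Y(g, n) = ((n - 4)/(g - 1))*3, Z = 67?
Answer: 59024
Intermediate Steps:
Y(g, n) = -3 + 3*(-4 + n)/(-1 + g) (Y(g, n) = -3 + ((n - 4)/(g - 1))*3 = -3 + ((-4 + n)/(-1 + g))*3 = -3 + 3*(-4 + n)/(-1 + g))
k(T) = T**2 - 3*T (k(T) = (T**2 + (3*(-3 + 2 - 1*7)/(-1 + 7))*T) + T = (T**2 + (3*(-3 + 2 - 7)/6)*T) + T = (T**2 + (3*(1/6)*(-8))*T) + T = (T**2 - 4*T) + T = T**2 - 3*T)
P(68, Z)*k(31) = 68*(31*(-3 + 31)) = 68*(31*28) = 68*868 = 59024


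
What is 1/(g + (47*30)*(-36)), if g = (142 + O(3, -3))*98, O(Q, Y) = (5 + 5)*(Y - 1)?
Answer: -1/40764 ≈ -2.4531e-5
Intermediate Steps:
O(Q, Y) = -10 + 10*Y (O(Q, Y) = 10*(-1 + Y) = -10 + 10*Y)
g = 9996 (g = (142 + (-10 + 10*(-3)))*98 = (142 + (-10 - 30))*98 = (142 - 40)*98 = 102*98 = 9996)
1/(g + (47*30)*(-36)) = 1/(9996 + (47*30)*(-36)) = 1/(9996 + 1410*(-36)) = 1/(9996 - 50760) = 1/(-40764) = -1/40764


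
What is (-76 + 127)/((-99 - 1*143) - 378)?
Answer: -51/620 ≈ -0.082258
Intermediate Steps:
(-76 + 127)/((-99 - 1*143) - 378) = 51/((-99 - 143) - 378) = 51/(-242 - 378) = 51/(-620) = 51*(-1/620) = -51/620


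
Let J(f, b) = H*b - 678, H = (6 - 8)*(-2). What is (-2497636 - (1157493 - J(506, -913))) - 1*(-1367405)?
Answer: -2292054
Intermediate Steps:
H = 4 (H = -2*(-2) = 4)
J(f, b) = -678 + 4*b (J(f, b) = 4*b - 678 = -678 + 4*b)
(-2497636 - (1157493 - J(506, -913))) - 1*(-1367405) = (-2497636 - (1157493 - (-678 + 4*(-913)))) - 1*(-1367405) = (-2497636 - (1157493 - (-678 - 3652))) + 1367405 = (-2497636 - (1157493 - 1*(-4330))) + 1367405 = (-2497636 - (1157493 + 4330)) + 1367405 = (-2497636 - 1*1161823) + 1367405 = (-2497636 - 1161823) + 1367405 = -3659459 + 1367405 = -2292054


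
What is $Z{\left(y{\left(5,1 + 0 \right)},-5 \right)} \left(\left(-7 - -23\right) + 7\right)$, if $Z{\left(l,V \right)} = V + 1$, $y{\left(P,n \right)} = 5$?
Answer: $-92$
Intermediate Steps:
$Z{\left(l,V \right)} = 1 + V$
$Z{\left(y{\left(5,1 + 0 \right)},-5 \right)} \left(\left(-7 - -23\right) + 7\right) = \left(1 - 5\right) \left(\left(-7 - -23\right) + 7\right) = - 4 \left(\left(-7 + 23\right) + 7\right) = - 4 \left(16 + 7\right) = \left(-4\right) 23 = -92$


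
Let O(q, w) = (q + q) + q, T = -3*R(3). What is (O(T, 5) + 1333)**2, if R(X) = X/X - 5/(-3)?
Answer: 1713481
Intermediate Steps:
R(X) = 8/3 (R(X) = 1 - 5*(-1/3) = 1 + 5/3 = 8/3)
T = -8 (T = -3*8/3 = -8)
O(q, w) = 3*q (O(q, w) = 2*q + q = 3*q)
(O(T, 5) + 1333)**2 = (3*(-8) + 1333)**2 = (-24 + 1333)**2 = 1309**2 = 1713481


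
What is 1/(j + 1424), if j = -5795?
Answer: -1/4371 ≈ -0.00022878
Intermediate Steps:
1/(j + 1424) = 1/(-5795 + 1424) = 1/(-4371) = -1/4371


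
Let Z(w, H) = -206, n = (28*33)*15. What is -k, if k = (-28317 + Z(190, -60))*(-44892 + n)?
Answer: -885125736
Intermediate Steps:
n = 13860 (n = 924*15 = 13860)
k = 885125736 (k = (-28317 - 206)*(-44892 + 13860) = -28523*(-31032) = 885125736)
-k = -1*885125736 = -885125736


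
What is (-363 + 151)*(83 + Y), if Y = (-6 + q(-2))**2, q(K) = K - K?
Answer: -25228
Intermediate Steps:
q(K) = 0
Y = 36 (Y = (-6 + 0)**2 = (-6)**2 = 36)
(-363 + 151)*(83 + Y) = (-363 + 151)*(83 + 36) = -212*119 = -25228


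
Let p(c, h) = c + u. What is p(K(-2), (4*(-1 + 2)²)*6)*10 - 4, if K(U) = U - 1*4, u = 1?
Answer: -54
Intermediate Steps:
K(U) = -4 + U (K(U) = U - 4 = -4 + U)
p(c, h) = 1 + c (p(c, h) = c + 1 = 1 + c)
p(K(-2), (4*(-1 + 2)²)*6)*10 - 4 = (1 + (-4 - 2))*10 - 4 = (1 - 6)*10 - 4 = -5*10 - 4 = -50 - 4 = -54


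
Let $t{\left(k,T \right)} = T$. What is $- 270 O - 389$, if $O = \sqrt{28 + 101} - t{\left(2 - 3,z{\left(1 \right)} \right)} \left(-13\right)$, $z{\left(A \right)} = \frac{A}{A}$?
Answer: $-3899 - 270 \sqrt{129} \approx -6965.6$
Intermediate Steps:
$z{\left(A \right)} = 1$
$O = 13 + \sqrt{129}$ ($O = \sqrt{28 + 101} - 1 \left(-13\right) = \sqrt{129} - -13 = \sqrt{129} + 13 = 13 + \sqrt{129} \approx 24.358$)
$- 270 O - 389 = - 270 \left(13 + \sqrt{129}\right) - 389 = \left(-3510 - 270 \sqrt{129}\right) - 389 = -3899 - 270 \sqrt{129}$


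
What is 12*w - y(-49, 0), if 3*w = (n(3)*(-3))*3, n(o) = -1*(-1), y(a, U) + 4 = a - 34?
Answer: 51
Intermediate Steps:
y(a, U) = -38 + a (y(a, U) = -4 + (a - 34) = -4 + (-34 + a) = -38 + a)
n(o) = 1
w = -3 (w = ((1*(-3))*3)/3 = (-3*3)/3 = (⅓)*(-9) = -3)
12*w - y(-49, 0) = 12*(-3) - (-38 - 49) = -36 - 1*(-87) = -36 + 87 = 51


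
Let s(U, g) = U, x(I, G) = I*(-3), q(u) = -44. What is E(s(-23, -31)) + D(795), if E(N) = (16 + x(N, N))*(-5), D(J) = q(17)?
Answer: -469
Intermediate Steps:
D(J) = -44
x(I, G) = -3*I
E(N) = -80 + 15*N (E(N) = (16 - 3*N)*(-5) = -80 + 15*N)
E(s(-23, -31)) + D(795) = (-80 + 15*(-23)) - 44 = (-80 - 345) - 44 = -425 - 44 = -469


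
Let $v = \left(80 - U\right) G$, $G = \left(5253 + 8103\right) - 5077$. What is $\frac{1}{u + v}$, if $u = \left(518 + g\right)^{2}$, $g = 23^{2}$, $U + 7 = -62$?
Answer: $\frac{1}{2329780} \approx 4.2923 \cdot 10^{-7}$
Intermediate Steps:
$U = -69$ ($U = -7 - 62 = -69$)
$G = 8279$ ($G = 13356 - 5077 = 8279$)
$g = 529$
$v = 1233571$ ($v = \left(80 - -69\right) 8279 = \left(80 + 69\right) 8279 = 149 \cdot 8279 = 1233571$)
$u = 1096209$ ($u = \left(518 + 529\right)^{2} = 1047^{2} = 1096209$)
$\frac{1}{u + v} = \frac{1}{1096209 + 1233571} = \frac{1}{2329780}$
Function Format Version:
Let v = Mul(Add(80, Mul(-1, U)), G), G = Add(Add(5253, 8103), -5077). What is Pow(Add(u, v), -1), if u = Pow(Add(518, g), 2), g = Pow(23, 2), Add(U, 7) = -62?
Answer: Rational(1, 2329780) ≈ 4.2923e-7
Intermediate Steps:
U = -69 (U = Add(-7, -62) = -69)
G = 8279 (G = Add(13356, -5077) = 8279)
g = 529
v = 1233571 (v = Mul(Add(80, Mul(-1, -69)), 8279) = Mul(Add(80, 69), 8279) = Mul(149, 8279) = 1233571)
u = 1096209 (u = Pow(Add(518, 529), 2) = Pow(1047, 2) = 1096209)
Pow(Add(u, v), -1) = Pow(Add(1096209, 1233571), -1) = Pow(2329780, -1) = Rational(1, 2329780)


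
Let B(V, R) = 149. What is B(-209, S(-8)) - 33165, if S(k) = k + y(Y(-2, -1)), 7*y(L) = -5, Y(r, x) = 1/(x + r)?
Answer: -33016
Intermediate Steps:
Y(r, x) = 1/(r + x)
y(L) = -5/7 (y(L) = (1/7)*(-5) = -5/7)
S(k) = -5/7 + k (S(k) = k - 5/7 = -5/7 + k)
B(-209, S(-8)) - 33165 = 149 - 33165 = -33016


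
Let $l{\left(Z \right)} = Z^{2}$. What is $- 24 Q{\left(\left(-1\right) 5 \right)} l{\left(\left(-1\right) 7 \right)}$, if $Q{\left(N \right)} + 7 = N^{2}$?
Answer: $-21168$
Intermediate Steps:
$Q{\left(N \right)} = -7 + N^{2}$
$- 24 Q{\left(\left(-1\right) 5 \right)} l{\left(\left(-1\right) 7 \right)} = - 24 \left(-7 + \left(\left(-1\right) 5\right)^{2}\right) \left(\left(-1\right) 7\right)^{2} = - 24 \left(-7 + \left(-5\right)^{2}\right) \left(-7\right)^{2} = - 24 \left(-7 + 25\right) 49 = \left(-24\right) 18 \cdot 49 = \left(-432\right) 49 = -21168$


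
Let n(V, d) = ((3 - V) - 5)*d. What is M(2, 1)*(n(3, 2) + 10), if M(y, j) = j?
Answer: 0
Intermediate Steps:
n(V, d) = d*(-2 - V) (n(V, d) = (-2 - V)*d = d*(-2 - V))
M(2, 1)*(n(3, 2) + 10) = 1*(-1*2*(2 + 3) + 10) = 1*(-1*2*5 + 10) = 1*(-10 + 10) = 1*0 = 0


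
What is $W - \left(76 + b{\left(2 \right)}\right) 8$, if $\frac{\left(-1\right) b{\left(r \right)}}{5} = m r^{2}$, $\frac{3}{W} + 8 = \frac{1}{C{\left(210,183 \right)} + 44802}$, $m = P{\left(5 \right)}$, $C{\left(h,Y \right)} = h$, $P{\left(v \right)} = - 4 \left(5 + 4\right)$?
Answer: $- \frac{2293219996}{360095} \approx -6368.4$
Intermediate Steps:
$P{\left(v \right)} = -36$ ($P{\left(v \right)} = \left(-4\right) 9 = -36$)
$m = -36$
$W = - \frac{135036}{360095}$ ($W = \frac{3}{-8 + \frac{1}{210 + 44802}} = \frac{3}{-8 + \frac{1}{45012}} = \frac{3}{- \frac{360095}{45012}} = 3 \left(- \frac{45012}{360095}\right) = - \frac{135036}{360095} \approx -0.375$)
$b{\left(r \right)} = 180 r^{2}$ ($b{\left(r \right)} = - 5 \left(- 36 r^{2}\right) = 180 r^{2}$)
$W - \left(76 + b{\left(2 \right)}\right) 8 = - \frac{135036}{360095} - \left(76 + 180 \cdot 2^{2}\right) 8 = - \frac{135036}{360095} - \left(76 + 180 \cdot 4\right) 8 = - \frac{135036}{360095} - \left(76 + 720\right) 8 = - \frac{135036}{360095} - 796 \cdot 8 = - \frac{135036}{360095} - 6368 = - \frac{2293219996}{360095}$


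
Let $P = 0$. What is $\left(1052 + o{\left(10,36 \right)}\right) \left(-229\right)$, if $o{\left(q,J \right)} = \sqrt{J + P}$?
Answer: $-242282$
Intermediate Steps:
$o{\left(q,J \right)} = \sqrt{J}$ ($o{\left(q,J \right)} = \sqrt{J + 0} = \sqrt{J}$)
$\left(1052 + o{\left(10,36 \right)}\right) \left(-229\right) = \left(1052 + \sqrt{36}\right) \left(-229\right) = \left(1052 + 6\right) \left(-229\right) = 1058 \left(-229\right) = -242282$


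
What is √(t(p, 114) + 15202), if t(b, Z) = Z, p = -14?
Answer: 2*√3829 ≈ 123.76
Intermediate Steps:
√(t(p, 114) + 15202) = √(114 + 15202) = √15316 = 2*√3829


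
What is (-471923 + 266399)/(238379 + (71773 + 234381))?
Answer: -6228/16501 ≈ -0.37743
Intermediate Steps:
(-471923 + 266399)/(238379 + (71773 + 234381)) = -205524/(238379 + 306154) = -205524/544533 = -205524*1/544533 = -6228/16501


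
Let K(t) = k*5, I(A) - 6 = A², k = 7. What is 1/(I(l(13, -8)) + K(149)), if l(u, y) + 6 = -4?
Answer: 1/141 ≈ 0.0070922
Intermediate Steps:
l(u, y) = -10 (l(u, y) = -6 - 4 = -10)
I(A) = 6 + A²
K(t) = 35 (K(t) = 7*5 = 35)
1/(I(l(13, -8)) + K(149)) = 1/((6 + (-10)²) + 35) = 1/((6 + 100) + 35) = 1/(106 + 35) = 1/141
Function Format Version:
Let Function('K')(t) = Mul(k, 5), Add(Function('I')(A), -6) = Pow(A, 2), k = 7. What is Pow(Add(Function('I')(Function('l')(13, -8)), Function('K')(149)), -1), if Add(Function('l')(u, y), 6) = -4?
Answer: Rational(1, 141) ≈ 0.0070922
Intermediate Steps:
Function('l')(u, y) = -10 (Function('l')(u, y) = Add(-6, -4) = -10)
Function('I')(A) = Add(6, Pow(A, 2))
Function('K')(t) = 35 (Function('K')(t) = Mul(7, 5) = 35)
Pow(Add(Function('I')(Function('l')(13, -8)), Function('K')(149)), -1) = Pow(Add(Add(6, Pow(-10, 2)), 35), -1) = Pow(Add(Add(6, 100), 35), -1) = Pow(Add(106, 35), -1) = Pow(141, -1) = Rational(1, 141)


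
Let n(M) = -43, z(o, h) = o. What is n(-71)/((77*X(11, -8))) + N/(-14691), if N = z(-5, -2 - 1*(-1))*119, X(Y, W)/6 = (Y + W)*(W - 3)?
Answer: 3234361/74659662 ≈ 0.043321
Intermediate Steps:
X(Y, W) = 6*(-3 + W)*(W + Y) (X(Y, W) = 6*((Y + W)*(W - 3)) = 6*((W + Y)*(-3 + W)) = 6*((-3 + W)*(W + Y)) = 6*(-3 + W)*(W + Y))
N = -595 (N = -5*119 = -595)
n(-71)/((77*X(11, -8))) + N/(-14691) = -43*1/(77*(-18*(-8) - 18*11 + 6*(-8)² + 6*(-8)*11)) - 595/(-14691) = -43*1/(77*(144 - 198 + 6*64 - 528)) - 595*(-1/14691) = -43*1/(77*(144 - 198 + 384 - 528)) + 595/14691 = -43/(77*(-198)) + 595/14691 = -43/(-15246) + 595/14691 = -43*(-1/15246) + 595/14691 = 43/15246 + 595/14691 = 3234361/74659662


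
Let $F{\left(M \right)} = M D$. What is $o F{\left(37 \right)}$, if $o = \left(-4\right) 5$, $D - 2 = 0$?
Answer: $-1480$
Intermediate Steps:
$D = 2$ ($D = 2 + 0 = 2$)
$F{\left(M \right)} = 2 M$ ($F{\left(M \right)} = M 2 = 2 M$)
$o = -20$
$o F{\left(37 \right)} = - 20 \cdot 2 \cdot 37 = \left(-20\right) 74 = -1480$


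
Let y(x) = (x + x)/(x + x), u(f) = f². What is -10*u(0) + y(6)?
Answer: 1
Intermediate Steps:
y(x) = 1 (y(x) = (2*x)/((2*x)) = (2*x)*(1/(2*x)) = 1)
-10*u(0) + y(6) = -10*0² + 1 = -10*0 + 1 = 0 + 1 = 1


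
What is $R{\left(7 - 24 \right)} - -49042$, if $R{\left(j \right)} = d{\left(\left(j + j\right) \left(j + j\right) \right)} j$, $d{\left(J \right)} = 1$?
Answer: $49025$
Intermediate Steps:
$R{\left(j \right)} = j$ ($R{\left(j \right)} = 1 j = j$)
$R{\left(7 - 24 \right)} - -49042 = \left(7 - 24\right) - -49042 = \left(7 - 24\right) + 49042 = -17 + 49042 = 49025$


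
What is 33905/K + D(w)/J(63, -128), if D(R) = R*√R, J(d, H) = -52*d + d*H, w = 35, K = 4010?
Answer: 6781/802 - √35/324 ≈ 8.4369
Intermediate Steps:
J(d, H) = -52*d + H*d
D(R) = R^(3/2)
33905/K + D(w)/J(63, -128) = 33905/4010 + 35^(3/2)/((63*(-52 - 128))) = 33905*(1/4010) + (35*√35)/((63*(-180))) = 6781/802 + (35*√35)/(-11340) = 6781/802 + (35*√35)*(-1/11340) = 6781/802 - √35/324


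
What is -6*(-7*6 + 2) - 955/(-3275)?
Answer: 157391/655 ≈ 240.29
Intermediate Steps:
-6*(-7*6 + 2) - 955/(-3275) = -6*(-42 + 2) - 955*(-1)/3275 = -6*(-40) - 1*(-191/655) = 240 + 191/655 = 157391/655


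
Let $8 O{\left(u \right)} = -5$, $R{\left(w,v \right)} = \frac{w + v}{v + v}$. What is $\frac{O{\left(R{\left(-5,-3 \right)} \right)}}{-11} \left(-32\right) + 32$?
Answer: $\frac{332}{11} \approx 30.182$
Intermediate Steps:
$R{\left(w,v \right)} = \frac{v + w}{2 v}$
$O{\left(u \right)} = - \frac{5}{8}$ ($O{\left(u \right)} = \frac{1}{8} \left(-5\right) = - \frac{5}{8}$)
$\frac{O{\left(R{\left(-5,-3 \right)} \right)}}{-11} \left(-32\right) + 32 = - \frac{5}{8 \left(-11\right)} \left(-32\right) + 32 = \left(- \frac{5}{8}\right) \left(- \frac{1}{11}\right) \left(-32\right) + 32 = \frac{5}{88} \left(-32\right) + 32 = - \frac{20}{11} + 32 = \frac{332}{11}$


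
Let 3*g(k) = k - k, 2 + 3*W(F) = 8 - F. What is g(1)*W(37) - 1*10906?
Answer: -10906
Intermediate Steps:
W(F) = 2 - F/3 (W(F) = -⅔ + (8 - F)/3 = -⅔ + (8/3 - F/3) = 2 - F/3)
g(k) = 0 (g(k) = (k - k)/3 = (⅓)*0 = 0)
g(1)*W(37) - 1*10906 = 0*(2 - ⅓*37) - 1*10906 = 0*(2 - 37/3) - 10906 = 0*(-31/3) - 10906 = 0 - 10906 = -10906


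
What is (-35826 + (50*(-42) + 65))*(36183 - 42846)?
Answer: 252267843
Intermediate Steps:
(-35826 + (50*(-42) + 65))*(36183 - 42846) = (-35826 + (-2100 + 65))*(-6663) = (-35826 - 2035)*(-6663) = -37861*(-6663) = 252267843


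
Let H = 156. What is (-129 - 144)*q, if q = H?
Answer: -42588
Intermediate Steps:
q = 156
(-129 - 144)*q = (-129 - 144)*156 = -273*156 = -42588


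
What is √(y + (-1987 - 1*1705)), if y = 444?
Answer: 4*I*√203 ≈ 56.991*I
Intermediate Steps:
√(y + (-1987 - 1*1705)) = √(444 + (-1987 - 1*1705)) = √(444 + (-1987 - 1705)) = √(444 - 3692) = √(-3248) = 4*I*√203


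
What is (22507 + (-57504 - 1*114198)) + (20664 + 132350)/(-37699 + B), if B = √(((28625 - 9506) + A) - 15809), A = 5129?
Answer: -106021310907188/710603081 - 76507*√8439/710603081 ≈ -1.4920e+5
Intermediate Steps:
B = √8439 (B = √(((28625 - 9506) + 5129) - 15809) = √((19119 + 5129) - 15809) = √(24248 - 15809) = √8439 ≈ 91.864)
(22507 + (-57504 - 1*114198)) + (20664 + 132350)/(-37699 + B) = (22507 + (-57504 - 1*114198)) + (20664 + 132350)/(-37699 + √8439) = (22507 + (-57504 - 114198)) + 153014/(-37699 + √8439) = (22507 - 171702) + 153014/(-37699 + √8439) = -149195 + 153014/(-37699 + √8439)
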